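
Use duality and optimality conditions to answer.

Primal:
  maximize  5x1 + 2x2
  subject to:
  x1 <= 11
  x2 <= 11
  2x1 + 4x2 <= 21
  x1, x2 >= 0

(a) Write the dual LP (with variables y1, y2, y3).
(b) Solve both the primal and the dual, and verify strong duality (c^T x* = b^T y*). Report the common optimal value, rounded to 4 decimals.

The standard primal-dual pair for 'max c^T x s.t. A x <= b, x >= 0' is:
  Dual:  min b^T y  s.t.  A^T y >= c,  y >= 0.

So the dual LP is:
  minimize  11y1 + 11y2 + 21y3
  subject to:
    y1 + 2y3 >= 5
    y2 + 4y3 >= 2
    y1, y2, y3 >= 0

Solving the primal: x* = (10.5, 0).
  primal value c^T x* = 52.5.
Solving the dual: y* = (0, 0, 2.5).
  dual value b^T y* = 52.5.
Strong duality: c^T x* = b^T y*. Confirmed.

52.5


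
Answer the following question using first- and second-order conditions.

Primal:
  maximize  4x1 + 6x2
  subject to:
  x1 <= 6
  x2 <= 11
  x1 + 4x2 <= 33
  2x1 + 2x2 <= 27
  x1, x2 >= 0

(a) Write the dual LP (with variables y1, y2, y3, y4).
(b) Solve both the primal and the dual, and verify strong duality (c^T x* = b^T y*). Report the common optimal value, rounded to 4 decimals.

The standard primal-dual pair for 'max c^T x s.t. A x <= b, x >= 0' is:
  Dual:  min b^T y  s.t.  A^T y >= c,  y >= 0.

So the dual LP is:
  minimize  6y1 + 11y2 + 33y3 + 27y4
  subject to:
    y1 + y3 + 2y4 >= 4
    y2 + 4y3 + 2y4 >= 6
    y1, y2, y3, y4 >= 0

Solving the primal: x* = (6, 6.75).
  primal value c^T x* = 64.5.
Solving the dual: y* = (2.5, 0, 1.5, 0).
  dual value b^T y* = 64.5.
Strong duality: c^T x* = b^T y*. Confirmed.

64.5


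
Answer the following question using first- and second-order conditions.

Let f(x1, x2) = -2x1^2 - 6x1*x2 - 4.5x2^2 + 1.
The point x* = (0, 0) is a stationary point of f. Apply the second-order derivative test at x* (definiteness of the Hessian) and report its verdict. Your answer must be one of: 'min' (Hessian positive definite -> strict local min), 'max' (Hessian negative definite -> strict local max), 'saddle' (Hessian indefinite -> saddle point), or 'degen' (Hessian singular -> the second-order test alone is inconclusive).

Compute the Hessian H = grad^2 f:
  H = [[-4, -6], [-6, -9]]
Verify stationarity: grad f(x*) = H x* + g = (0, 0).
Eigenvalues of H: -13, 0.
H has a zero eigenvalue (singular; negative semidefinite but not definite), so H is neither positive definite, negative definite, nor indefinite. The second-order test alone is inconclusive -> degen.
(Indeed, f is constant along the null direction of H through x*, so x* is not a strict local extremum.)

degen


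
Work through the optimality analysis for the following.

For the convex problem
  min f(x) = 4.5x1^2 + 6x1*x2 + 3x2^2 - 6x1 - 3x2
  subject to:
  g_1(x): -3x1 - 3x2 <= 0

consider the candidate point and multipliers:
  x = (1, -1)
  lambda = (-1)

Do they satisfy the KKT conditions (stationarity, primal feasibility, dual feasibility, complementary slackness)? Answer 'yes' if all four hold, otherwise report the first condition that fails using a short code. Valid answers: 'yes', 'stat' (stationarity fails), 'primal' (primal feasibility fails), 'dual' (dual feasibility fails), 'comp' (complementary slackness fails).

Gradient of f: grad f(x) = Q x + c = (-3, -3)
Constraint values g_i(x) = a_i^T x - b_i:
  g_1((1, -1)) = 0
Stationarity residual: grad f(x) + sum_i lambda_i a_i = (0, 0)
  -> stationarity OK
Primal feasibility (all g_i <= 0): OK
Dual feasibility (all lambda_i >= 0): FAILS
Complementary slackness (lambda_i * g_i(x) = 0 for all i): OK

Verdict: the first failing condition is dual_feasibility -> dual.

dual


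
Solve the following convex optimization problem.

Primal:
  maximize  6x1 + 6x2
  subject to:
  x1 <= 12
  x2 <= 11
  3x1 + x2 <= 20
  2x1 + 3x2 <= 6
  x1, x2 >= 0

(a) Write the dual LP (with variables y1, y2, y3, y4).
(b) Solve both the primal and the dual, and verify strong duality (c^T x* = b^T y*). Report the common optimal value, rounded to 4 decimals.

The standard primal-dual pair for 'max c^T x s.t. A x <= b, x >= 0' is:
  Dual:  min b^T y  s.t.  A^T y >= c,  y >= 0.

So the dual LP is:
  minimize  12y1 + 11y2 + 20y3 + 6y4
  subject to:
    y1 + 3y3 + 2y4 >= 6
    y2 + y3 + 3y4 >= 6
    y1, y2, y3, y4 >= 0

Solving the primal: x* = (3, 0).
  primal value c^T x* = 18.
Solving the dual: y* = (0, 0, 0, 3).
  dual value b^T y* = 18.
Strong duality: c^T x* = b^T y*. Confirmed.

18


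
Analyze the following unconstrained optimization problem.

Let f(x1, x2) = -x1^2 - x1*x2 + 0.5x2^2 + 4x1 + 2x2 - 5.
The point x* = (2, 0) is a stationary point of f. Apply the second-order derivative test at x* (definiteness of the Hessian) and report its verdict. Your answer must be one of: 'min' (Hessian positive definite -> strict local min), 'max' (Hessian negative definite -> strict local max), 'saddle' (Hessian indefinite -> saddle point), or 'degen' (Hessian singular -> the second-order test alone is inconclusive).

Compute the Hessian H = grad^2 f:
  H = [[-2, -1], [-1, 1]]
Verify stationarity: grad f(x*) = H x* + g = (0, 0).
Eigenvalues of H: -2.3028, 1.3028.
Eigenvalues have mixed signs, so H is indefinite -> x* is a saddle point.

saddle


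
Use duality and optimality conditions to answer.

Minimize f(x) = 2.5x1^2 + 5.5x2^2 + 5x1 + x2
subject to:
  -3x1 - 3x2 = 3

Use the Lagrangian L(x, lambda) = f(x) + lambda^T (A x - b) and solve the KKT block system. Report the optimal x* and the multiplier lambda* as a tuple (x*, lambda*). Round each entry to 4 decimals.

Form the Lagrangian:
  L(x, lambda) = (1/2) x^T Q x + c^T x + lambda^T (A x - b)
Stationarity (grad_x L = 0): Q x + c + A^T lambda = 0.
Primal feasibility: A x = b.

This gives the KKT block system:
  [ Q   A^T ] [ x     ]   [-c ]
  [ A    0  ] [ lambda ] = [ b ]

Solving the linear system:
  x*      = (-0.9375, -0.0625)
  lambda* = (0.1042)
  f(x*)   = -2.5312

x* = (-0.9375, -0.0625), lambda* = (0.1042)


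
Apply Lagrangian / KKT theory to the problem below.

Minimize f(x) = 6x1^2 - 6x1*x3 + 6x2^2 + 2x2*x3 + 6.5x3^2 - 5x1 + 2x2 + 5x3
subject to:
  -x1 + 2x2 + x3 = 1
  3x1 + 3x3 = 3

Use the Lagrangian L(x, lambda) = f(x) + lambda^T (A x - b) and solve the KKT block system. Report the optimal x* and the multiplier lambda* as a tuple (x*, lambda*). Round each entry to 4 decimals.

Form the Lagrangian:
  L(x, lambda) = (1/2) x^T Q x + c^T x + lambda^T (A x - b)
Stationarity (grad_x L = 0): Q x + c + A^T lambda = 0.
Primal feasibility: A x = b.

This gives the KKT block system:
  [ Q   A^T ] [ x     ]   [-c ]
  [ A    0  ] [ lambda ] = [ b ]

Solving the linear system:
  x*      = (0.5556, 0.5556, 0.4444)
  lambda* = (-4.7778, -1.2593)
  f(x*)   = 4.5556

x* = (0.5556, 0.5556, 0.4444), lambda* = (-4.7778, -1.2593)


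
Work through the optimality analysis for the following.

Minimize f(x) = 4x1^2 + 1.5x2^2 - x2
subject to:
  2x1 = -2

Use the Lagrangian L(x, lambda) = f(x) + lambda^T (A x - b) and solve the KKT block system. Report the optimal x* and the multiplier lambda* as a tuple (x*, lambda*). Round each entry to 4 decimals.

Form the Lagrangian:
  L(x, lambda) = (1/2) x^T Q x + c^T x + lambda^T (A x - b)
Stationarity (grad_x L = 0): Q x + c + A^T lambda = 0.
Primal feasibility: A x = b.

This gives the KKT block system:
  [ Q   A^T ] [ x     ]   [-c ]
  [ A    0  ] [ lambda ] = [ b ]

Solving the linear system:
  x*      = (-1, 0.3333)
  lambda* = (4)
  f(x*)   = 3.8333

x* = (-1, 0.3333), lambda* = (4)


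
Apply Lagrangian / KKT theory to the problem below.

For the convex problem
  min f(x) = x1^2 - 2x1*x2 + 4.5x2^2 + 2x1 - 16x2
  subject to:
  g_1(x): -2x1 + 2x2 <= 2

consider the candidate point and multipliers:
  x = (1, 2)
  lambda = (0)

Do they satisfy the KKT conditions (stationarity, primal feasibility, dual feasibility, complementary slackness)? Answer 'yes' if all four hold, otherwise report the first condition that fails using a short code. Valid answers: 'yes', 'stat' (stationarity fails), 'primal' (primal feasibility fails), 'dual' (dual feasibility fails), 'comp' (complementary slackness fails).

Gradient of f: grad f(x) = Q x + c = (0, 0)
Constraint values g_i(x) = a_i^T x - b_i:
  g_1((1, 2)) = 0
Stationarity residual: grad f(x) + sum_i lambda_i a_i = (0, 0)
  -> stationarity OK
Primal feasibility (all g_i <= 0): OK
Dual feasibility (all lambda_i >= 0): OK
Complementary slackness (lambda_i * g_i(x) = 0 for all i): OK

Verdict: yes, KKT holds.

yes


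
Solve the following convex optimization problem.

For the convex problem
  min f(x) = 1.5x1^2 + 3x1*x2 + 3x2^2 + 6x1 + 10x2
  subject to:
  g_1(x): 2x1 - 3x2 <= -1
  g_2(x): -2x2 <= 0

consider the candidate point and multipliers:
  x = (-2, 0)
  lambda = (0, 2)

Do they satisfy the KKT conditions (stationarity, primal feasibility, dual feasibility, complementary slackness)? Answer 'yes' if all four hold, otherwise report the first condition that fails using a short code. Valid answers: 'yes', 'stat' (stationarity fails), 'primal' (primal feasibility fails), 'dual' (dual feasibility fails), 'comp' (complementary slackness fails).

Gradient of f: grad f(x) = Q x + c = (0, 4)
Constraint values g_i(x) = a_i^T x - b_i:
  g_1((-2, 0)) = -3
  g_2((-2, 0)) = 0
Stationarity residual: grad f(x) + sum_i lambda_i a_i = (0, 0)
  -> stationarity OK
Primal feasibility (all g_i <= 0): OK
Dual feasibility (all lambda_i >= 0): OK
Complementary slackness (lambda_i * g_i(x) = 0 for all i): OK

Verdict: yes, KKT holds.

yes


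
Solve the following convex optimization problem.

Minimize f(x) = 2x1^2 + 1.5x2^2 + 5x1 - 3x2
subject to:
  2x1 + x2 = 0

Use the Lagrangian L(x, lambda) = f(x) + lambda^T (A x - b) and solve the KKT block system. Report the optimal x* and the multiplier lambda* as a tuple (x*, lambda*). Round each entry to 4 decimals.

Form the Lagrangian:
  L(x, lambda) = (1/2) x^T Q x + c^T x + lambda^T (A x - b)
Stationarity (grad_x L = 0): Q x + c + A^T lambda = 0.
Primal feasibility: A x = b.

This gives the KKT block system:
  [ Q   A^T ] [ x     ]   [-c ]
  [ A    0  ] [ lambda ] = [ b ]

Solving the linear system:
  x*      = (-0.6875, 1.375)
  lambda* = (-1.125)
  f(x*)   = -3.7812

x* = (-0.6875, 1.375), lambda* = (-1.125)


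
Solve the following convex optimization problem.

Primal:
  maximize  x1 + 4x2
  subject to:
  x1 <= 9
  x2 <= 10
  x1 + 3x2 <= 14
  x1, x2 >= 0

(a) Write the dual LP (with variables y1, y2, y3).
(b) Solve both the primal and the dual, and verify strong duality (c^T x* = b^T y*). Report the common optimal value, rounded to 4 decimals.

The standard primal-dual pair for 'max c^T x s.t. A x <= b, x >= 0' is:
  Dual:  min b^T y  s.t.  A^T y >= c,  y >= 0.

So the dual LP is:
  minimize  9y1 + 10y2 + 14y3
  subject to:
    y1 + y3 >= 1
    y2 + 3y3 >= 4
    y1, y2, y3 >= 0

Solving the primal: x* = (0, 4.6667).
  primal value c^T x* = 18.6667.
Solving the dual: y* = (0, 0, 1.3333).
  dual value b^T y* = 18.6667.
Strong duality: c^T x* = b^T y*. Confirmed.

18.6667


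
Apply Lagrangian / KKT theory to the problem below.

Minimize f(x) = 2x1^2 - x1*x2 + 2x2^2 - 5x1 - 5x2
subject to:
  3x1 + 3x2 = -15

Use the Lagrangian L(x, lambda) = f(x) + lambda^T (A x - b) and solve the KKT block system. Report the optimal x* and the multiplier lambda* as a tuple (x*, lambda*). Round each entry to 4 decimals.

Form the Lagrangian:
  L(x, lambda) = (1/2) x^T Q x + c^T x + lambda^T (A x - b)
Stationarity (grad_x L = 0): Q x + c + A^T lambda = 0.
Primal feasibility: A x = b.

This gives the KKT block system:
  [ Q   A^T ] [ x     ]   [-c ]
  [ A    0  ] [ lambda ] = [ b ]

Solving the linear system:
  x*      = (-2.5, -2.5)
  lambda* = (4.1667)
  f(x*)   = 43.75

x* = (-2.5, -2.5), lambda* = (4.1667)


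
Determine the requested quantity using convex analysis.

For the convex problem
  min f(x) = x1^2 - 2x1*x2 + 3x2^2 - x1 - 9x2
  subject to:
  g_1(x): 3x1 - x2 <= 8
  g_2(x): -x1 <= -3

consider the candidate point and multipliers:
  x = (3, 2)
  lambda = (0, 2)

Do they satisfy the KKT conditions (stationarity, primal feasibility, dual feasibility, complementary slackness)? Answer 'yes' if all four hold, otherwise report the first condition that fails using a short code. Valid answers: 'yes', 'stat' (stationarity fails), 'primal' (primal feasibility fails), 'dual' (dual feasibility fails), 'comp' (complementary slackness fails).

Gradient of f: grad f(x) = Q x + c = (1, -3)
Constraint values g_i(x) = a_i^T x - b_i:
  g_1((3, 2)) = -1
  g_2((3, 2)) = 0
Stationarity residual: grad f(x) + sum_i lambda_i a_i = (-1, -3)
  -> stationarity FAILS
Primal feasibility (all g_i <= 0): OK
Dual feasibility (all lambda_i >= 0): OK
Complementary slackness (lambda_i * g_i(x) = 0 for all i): OK

Verdict: the first failing condition is stationarity -> stat.

stat


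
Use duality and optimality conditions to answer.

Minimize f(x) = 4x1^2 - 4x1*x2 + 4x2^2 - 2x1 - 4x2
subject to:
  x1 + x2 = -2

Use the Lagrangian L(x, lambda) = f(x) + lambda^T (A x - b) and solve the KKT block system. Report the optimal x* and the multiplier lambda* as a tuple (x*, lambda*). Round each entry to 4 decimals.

Form the Lagrangian:
  L(x, lambda) = (1/2) x^T Q x + c^T x + lambda^T (A x - b)
Stationarity (grad_x L = 0): Q x + c + A^T lambda = 0.
Primal feasibility: A x = b.

This gives the KKT block system:
  [ Q   A^T ] [ x     ]   [-c ]
  [ A    0  ] [ lambda ] = [ b ]

Solving the linear system:
  x*      = (-1.0833, -0.9167)
  lambda* = (7)
  f(x*)   = 9.9167

x* = (-1.0833, -0.9167), lambda* = (7)


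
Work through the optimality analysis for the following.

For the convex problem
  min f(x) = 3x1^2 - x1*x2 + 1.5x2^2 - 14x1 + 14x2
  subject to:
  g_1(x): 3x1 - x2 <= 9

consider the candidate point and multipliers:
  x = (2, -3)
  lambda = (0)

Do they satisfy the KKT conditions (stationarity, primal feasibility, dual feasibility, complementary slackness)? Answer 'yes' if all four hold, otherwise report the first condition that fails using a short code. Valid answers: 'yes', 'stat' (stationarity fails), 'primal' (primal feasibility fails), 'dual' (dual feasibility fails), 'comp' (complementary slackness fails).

Gradient of f: grad f(x) = Q x + c = (1, 3)
Constraint values g_i(x) = a_i^T x - b_i:
  g_1((2, -3)) = 0
Stationarity residual: grad f(x) + sum_i lambda_i a_i = (1, 3)
  -> stationarity FAILS
Primal feasibility (all g_i <= 0): OK
Dual feasibility (all lambda_i >= 0): OK
Complementary slackness (lambda_i * g_i(x) = 0 for all i): OK

Verdict: the first failing condition is stationarity -> stat.

stat


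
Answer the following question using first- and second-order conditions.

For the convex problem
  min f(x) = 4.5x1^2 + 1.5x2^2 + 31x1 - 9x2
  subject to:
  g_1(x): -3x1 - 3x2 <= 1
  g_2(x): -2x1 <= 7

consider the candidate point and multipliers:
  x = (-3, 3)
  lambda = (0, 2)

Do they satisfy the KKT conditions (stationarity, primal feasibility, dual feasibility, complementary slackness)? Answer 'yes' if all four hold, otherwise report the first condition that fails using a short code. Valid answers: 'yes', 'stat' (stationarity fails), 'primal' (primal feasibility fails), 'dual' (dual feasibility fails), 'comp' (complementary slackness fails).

Gradient of f: grad f(x) = Q x + c = (4, 0)
Constraint values g_i(x) = a_i^T x - b_i:
  g_1((-3, 3)) = -1
  g_2((-3, 3)) = -1
Stationarity residual: grad f(x) + sum_i lambda_i a_i = (0, 0)
  -> stationarity OK
Primal feasibility (all g_i <= 0): OK
Dual feasibility (all lambda_i >= 0): OK
Complementary slackness (lambda_i * g_i(x) = 0 for all i): FAILS

Verdict: the first failing condition is complementary_slackness -> comp.

comp


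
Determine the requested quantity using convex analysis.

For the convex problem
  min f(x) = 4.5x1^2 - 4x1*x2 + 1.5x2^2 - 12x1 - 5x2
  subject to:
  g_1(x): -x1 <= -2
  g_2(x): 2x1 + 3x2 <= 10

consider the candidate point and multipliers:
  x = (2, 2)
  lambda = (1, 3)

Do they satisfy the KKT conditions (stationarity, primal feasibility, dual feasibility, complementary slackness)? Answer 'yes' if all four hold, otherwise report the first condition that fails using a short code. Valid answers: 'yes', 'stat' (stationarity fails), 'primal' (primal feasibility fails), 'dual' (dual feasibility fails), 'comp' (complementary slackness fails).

Gradient of f: grad f(x) = Q x + c = (-2, -7)
Constraint values g_i(x) = a_i^T x - b_i:
  g_1((2, 2)) = 0
  g_2((2, 2)) = 0
Stationarity residual: grad f(x) + sum_i lambda_i a_i = (3, 2)
  -> stationarity FAILS
Primal feasibility (all g_i <= 0): OK
Dual feasibility (all lambda_i >= 0): OK
Complementary slackness (lambda_i * g_i(x) = 0 for all i): OK

Verdict: the first failing condition is stationarity -> stat.

stat


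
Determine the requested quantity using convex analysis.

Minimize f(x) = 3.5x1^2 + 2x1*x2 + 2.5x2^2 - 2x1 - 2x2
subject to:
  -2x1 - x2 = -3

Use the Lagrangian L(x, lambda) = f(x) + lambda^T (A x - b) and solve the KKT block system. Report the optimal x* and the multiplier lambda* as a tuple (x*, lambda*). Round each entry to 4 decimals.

Form the Lagrangian:
  L(x, lambda) = (1/2) x^T Q x + c^T x + lambda^T (A x - b)
Stationarity (grad_x L = 0): Q x + c + A^T lambda = 0.
Primal feasibility: A x = b.

This gives the KKT block system:
  [ Q   A^T ] [ x     ]   [-c ]
  [ A    0  ] [ lambda ] = [ b ]

Solving the linear system:
  x*      = (1.1579, 0.6842)
  lambda* = (3.7368)
  f(x*)   = 3.7632

x* = (1.1579, 0.6842), lambda* = (3.7368)


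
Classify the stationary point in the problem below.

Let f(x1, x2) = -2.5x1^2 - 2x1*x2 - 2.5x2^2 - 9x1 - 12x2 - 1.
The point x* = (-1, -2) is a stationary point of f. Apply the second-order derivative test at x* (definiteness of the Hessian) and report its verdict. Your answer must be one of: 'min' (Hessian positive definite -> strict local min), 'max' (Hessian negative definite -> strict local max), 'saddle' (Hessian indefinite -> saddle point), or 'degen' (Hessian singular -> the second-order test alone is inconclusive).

Compute the Hessian H = grad^2 f:
  H = [[-5, -2], [-2, -5]]
Verify stationarity: grad f(x*) = H x* + g = (0, 0).
Eigenvalues of H: -7, -3.
Both eigenvalues < 0, so H is negative definite -> x* is a strict local max.

max


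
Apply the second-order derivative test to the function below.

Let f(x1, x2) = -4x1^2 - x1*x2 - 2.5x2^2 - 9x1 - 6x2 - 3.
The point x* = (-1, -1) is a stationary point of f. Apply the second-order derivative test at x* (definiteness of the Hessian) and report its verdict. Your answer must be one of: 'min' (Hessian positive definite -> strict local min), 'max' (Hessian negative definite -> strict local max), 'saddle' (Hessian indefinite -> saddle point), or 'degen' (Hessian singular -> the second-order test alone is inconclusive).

Compute the Hessian H = grad^2 f:
  H = [[-8, -1], [-1, -5]]
Verify stationarity: grad f(x*) = H x* + g = (0, 0).
Eigenvalues of H: -8.3028, -4.6972.
Both eigenvalues < 0, so H is negative definite -> x* is a strict local max.

max


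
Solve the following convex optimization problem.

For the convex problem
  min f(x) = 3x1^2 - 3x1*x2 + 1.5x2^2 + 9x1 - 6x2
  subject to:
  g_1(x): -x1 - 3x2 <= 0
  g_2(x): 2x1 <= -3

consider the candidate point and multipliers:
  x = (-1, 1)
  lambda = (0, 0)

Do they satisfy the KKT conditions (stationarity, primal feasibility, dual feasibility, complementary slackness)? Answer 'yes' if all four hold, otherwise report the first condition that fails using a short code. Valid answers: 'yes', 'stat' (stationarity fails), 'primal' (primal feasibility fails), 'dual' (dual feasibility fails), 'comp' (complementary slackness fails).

Gradient of f: grad f(x) = Q x + c = (0, 0)
Constraint values g_i(x) = a_i^T x - b_i:
  g_1((-1, 1)) = -2
  g_2((-1, 1)) = 1
Stationarity residual: grad f(x) + sum_i lambda_i a_i = (0, 0)
  -> stationarity OK
Primal feasibility (all g_i <= 0): FAILS
Dual feasibility (all lambda_i >= 0): OK
Complementary slackness (lambda_i * g_i(x) = 0 for all i): OK

Verdict: the first failing condition is primal_feasibility -> primal.

primal


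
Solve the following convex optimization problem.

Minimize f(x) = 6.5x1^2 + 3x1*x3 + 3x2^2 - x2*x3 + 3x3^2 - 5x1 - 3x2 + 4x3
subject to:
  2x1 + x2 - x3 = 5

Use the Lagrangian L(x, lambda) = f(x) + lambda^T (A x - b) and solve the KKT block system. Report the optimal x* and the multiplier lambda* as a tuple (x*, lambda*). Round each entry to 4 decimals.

Form the Lagrangian:
  L(x, lambda) = (1/2) x^T Q x + c^T x + lambda^T (A x - b)
Stationarity (grad_x L = 0): Q x + c + A^T lambda = 0.
Primal feasibility: A x = b.

This gives the KKT block system:
  [ Q   A^T ] [ x     ]   [-c ]
  [ A    0  ] [ lambda ] = [ b ]

Solving the linear system:
  x*      = (1.271, 0.7477, -1.7103)
  lambda* = (-3.1963)
  f(x*)   = 0.271

x* = (1.271, 0.7477, -1.7103), lambda* = (-3.1963)


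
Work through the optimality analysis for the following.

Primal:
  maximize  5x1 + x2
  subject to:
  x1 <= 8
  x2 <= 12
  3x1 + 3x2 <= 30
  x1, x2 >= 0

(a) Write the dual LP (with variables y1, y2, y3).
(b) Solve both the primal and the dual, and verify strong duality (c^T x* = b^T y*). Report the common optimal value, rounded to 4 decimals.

The standard primal-dual pair for 'max c^T x s.t. A x <= b, x >= 0' is:
  Dual:  min b^T y  s.t.  A^T y >= c,  y >= 0.

So the dual LP is:
  minimize  8y1 + 12y2 + 30y3
  subject to:
    y1 + 3y3 >= 5
    y2 + 3y3 >= 1
    y1, y2, y3 >= 0

Solving the primal: x* = (8, 2).
  primal value c^T x* = 42.
Solving the dual: y* = (4, 0, 0.3333).
  dual value b^T y* = 42.
Strong duality: c^T x* = b^T y*. Confirmed.

42


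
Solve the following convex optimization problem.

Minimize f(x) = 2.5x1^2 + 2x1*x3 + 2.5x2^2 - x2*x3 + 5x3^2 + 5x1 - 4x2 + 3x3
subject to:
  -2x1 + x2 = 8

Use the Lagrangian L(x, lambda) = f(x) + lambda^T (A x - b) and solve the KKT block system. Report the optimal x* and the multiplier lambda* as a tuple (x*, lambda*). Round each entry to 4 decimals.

Form the Lagrangian:
  L(x, lambda) = (1/2) x^T Q x + c^T x + lambda^T (A x - b)
Stationarity (grad_x L = 0): Q x + c + A^T lambda = 0.
Primal feasibility: A x = b.

This gives the KKT block system:
  [ Q   A^T ] [ x     ]   [-c ]
  [ A    0  ] [ lambda ] = [ b ]

Solving the linear system:
  x*      = (-3.08, 1.84, 0.5)
  lambda* = (-4.7)
  f(x*)   = 8.17

x* = (-3.08, 1.84, 0.5), lambda* = (-4.7)


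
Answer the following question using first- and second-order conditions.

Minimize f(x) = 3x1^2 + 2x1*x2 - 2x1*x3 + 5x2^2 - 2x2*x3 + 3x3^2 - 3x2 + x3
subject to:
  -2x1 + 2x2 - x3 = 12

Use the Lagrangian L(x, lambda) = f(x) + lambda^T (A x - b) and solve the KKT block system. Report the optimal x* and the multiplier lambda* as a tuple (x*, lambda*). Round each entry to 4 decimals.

Form the Lagrangian:
  L(x, lambda) = (1/2) x^T Q x + c^T x + lambda^T (A x - b)
Stationarity (grad_x L = 0): Q x + c + A^T lambda = 0.
Primal feasibility: A x = b.

This gives the KKT block system:
  [ Q   A^T ] [ x     ]   [-c ]
  [ A    0  ] [ lambda ] = [ b ]

Solving the linear system:
  x*      = (-3.2817, 1.877, -1.6825)
  lambda* = (-6.2857)
  f(x*)   = 34.0575

x* = (-3.2817, 1.877, -1.6825), lambda* = (-6.2857)


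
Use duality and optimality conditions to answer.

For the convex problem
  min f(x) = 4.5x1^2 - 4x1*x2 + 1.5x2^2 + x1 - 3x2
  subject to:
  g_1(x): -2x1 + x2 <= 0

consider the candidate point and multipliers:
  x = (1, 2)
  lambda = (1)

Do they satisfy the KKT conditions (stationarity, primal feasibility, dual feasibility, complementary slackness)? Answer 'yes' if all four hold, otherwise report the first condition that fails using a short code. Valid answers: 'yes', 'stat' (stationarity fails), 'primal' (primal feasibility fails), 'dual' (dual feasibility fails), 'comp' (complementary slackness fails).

Gradient of f: grad f(x) = Q x + c = (2, -1)
Constraint values g_i(x) = a_i^T x - b_i:
  g_1((1, 2)) = 0
Stationarity residual: grad f(x) + sum_i lambda_i a_i = (0, 0)
  -> stationarity OK
Primal feasibility (all g_i <= 0): OK
Dual feasibility (all lambda_i >= 0): OK
Complementary slackness (lambda_i * g_i(x) = 0 for all i): OK

Verdict: yes, KKT holds.

yes


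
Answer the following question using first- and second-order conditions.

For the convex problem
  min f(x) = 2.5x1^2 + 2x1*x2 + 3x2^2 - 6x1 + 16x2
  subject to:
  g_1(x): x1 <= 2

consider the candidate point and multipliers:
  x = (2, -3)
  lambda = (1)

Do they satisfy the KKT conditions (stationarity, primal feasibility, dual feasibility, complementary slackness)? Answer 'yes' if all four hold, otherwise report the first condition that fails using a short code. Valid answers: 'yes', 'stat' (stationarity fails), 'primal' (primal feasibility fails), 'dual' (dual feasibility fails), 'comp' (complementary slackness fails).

Gradient of f: grad f(x) = Q x + c = (-2, 2)
Constraint values g_i(x) = a_i^T x - b_i:
  g_1((2, -3)) = 0
Stationarity residual: grad f(x) + sum_i lambda_i a_i = (-1, 2)
  -> stationarity FAILS
Primal feasibility (all g_i <= 0): OK
Dual feasibility (all lambda_i >= 0): OK
Complementary slackness (lambda_i * g_i(x) = 0 for all i): OK

Verdict: the first failing condition is stationarity -> stat.

stat


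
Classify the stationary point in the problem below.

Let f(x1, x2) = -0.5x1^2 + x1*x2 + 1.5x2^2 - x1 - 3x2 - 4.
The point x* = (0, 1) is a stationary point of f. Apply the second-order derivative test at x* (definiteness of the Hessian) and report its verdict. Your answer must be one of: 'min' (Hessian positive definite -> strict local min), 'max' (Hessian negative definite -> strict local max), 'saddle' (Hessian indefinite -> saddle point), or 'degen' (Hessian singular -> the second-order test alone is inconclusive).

Compute the Hessian H = grad^2 f:
  H = [[-1, 1], [1, 3]]
Verify stationarity: grad f(x*) = H x* + g = (0, 0).
Eigenvalues of H: -1.2361, 3.2361.
Eigenvalues have mixed signs, so H is indefinite -> x* is a saddle point.

saddle


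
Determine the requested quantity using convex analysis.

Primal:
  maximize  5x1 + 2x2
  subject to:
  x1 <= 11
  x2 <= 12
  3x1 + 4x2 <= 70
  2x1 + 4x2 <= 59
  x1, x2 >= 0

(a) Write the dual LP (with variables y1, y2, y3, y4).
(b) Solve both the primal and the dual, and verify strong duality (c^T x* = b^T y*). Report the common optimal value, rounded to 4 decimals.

The standard primal-dual pair for 'max c^T x s.t. A x <= b, x >= 0' is:
  Dual:  min b^T y  s.t.  A^T y >= c,  y >= 0.

So the dual LP is:
  minimize  11y1 + 12y2 + 70y3 + 59y4
  subject to:
    y1 + 3y3 + 2y4 >= 5
    y2 + 4y3 + 4y4 >= 2
    y1, y2, y3, y4 >= 0

Solving the primal: x* = (11, 9.25).
  primal value c^T x* = 73.5.
Solving the dual: y* = (4, 0, 0, 0.5).
  dual value b^T y* = 73.5.
Strong duality: c^T x* = b^T y*. Confirmed.

73.5


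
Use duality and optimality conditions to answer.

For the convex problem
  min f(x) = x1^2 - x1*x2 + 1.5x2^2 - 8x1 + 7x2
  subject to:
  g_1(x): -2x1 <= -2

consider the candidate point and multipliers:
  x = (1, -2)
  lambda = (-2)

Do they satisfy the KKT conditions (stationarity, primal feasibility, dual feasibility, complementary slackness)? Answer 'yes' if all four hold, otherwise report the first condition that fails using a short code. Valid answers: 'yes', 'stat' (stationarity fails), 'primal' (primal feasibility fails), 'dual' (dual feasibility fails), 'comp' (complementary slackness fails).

Gradient of f: grad f(x) = Q x + c = (-4, 0)
Constraint values g_i(x) = a_i^T x - b_i:
  g_1((1, -2)) = 0
Stationarity residual: grad f(x) + sum_i lambda_i a_i = (0, 0)
  -> stationarity OK
Primal feasibility (all g_i <= 0): OK
Dual feasibility (all lambda_i >= 0): FAILS
Complementary slackness (lambda_i * g_i(x) = 0 for all i): OK

Verdict: the first failing condition is dual_feasibility -> dual.

dual


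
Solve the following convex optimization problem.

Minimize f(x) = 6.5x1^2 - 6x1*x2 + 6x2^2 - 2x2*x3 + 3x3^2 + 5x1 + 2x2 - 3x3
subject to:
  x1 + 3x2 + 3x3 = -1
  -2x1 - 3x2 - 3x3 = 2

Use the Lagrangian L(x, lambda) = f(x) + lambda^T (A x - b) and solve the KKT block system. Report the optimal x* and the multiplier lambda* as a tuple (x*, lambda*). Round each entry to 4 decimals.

Form the Lagrangian:
  L(x, lambda) = (1/2) x^T Q x + c^T x + lambda^T (A x - b)
Stationarity (grad_x L = 0): Q x + c + A^T lambda = 0.
Primal feasibility: A x = b.

This gives the KKT block system:
  [ Q   A^T ] [ x     ]   [-c ]
  [ A    0  ] [ lambda ] = [ b ]

Solving the linear system:
  x*      = (-1, -0.5, 0.5)
  lambda* = (-5.6667, -5.3333)
  f(x*)   = -1.25

x* = (-1, -0.5, 0.5), lambda* = (-5.6667, -5.3333)


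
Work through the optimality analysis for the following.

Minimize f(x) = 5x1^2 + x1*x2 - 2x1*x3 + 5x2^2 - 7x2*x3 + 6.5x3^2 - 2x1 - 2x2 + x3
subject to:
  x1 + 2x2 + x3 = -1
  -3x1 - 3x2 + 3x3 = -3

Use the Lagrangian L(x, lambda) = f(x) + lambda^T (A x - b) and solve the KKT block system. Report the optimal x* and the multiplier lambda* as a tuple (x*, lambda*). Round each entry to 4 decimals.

Form the Lagrangian:
  L(x, lambda) = (1/2) x^T Q x + c^T x + lambda^T (A x - b)
Stationarity (grad_x L = 0): Q x + c + A^T lambda = 0.
Primal feasibility: A x = b.

This gives the KKT block system:
  [ Q   A^T ] [ x     ]   [-c ]
  [ A    0  ] [ lambda ] = [ b ]

Solving the linear system:
  x*      = (0.449, -0.2993, -0.8503)
  lambda* = (2.483, 2.1247)
  f(x*)   = 3.8537

x* = (0.449, -0.2993, -0.8503), lambda* = (2.483, 2.1247)


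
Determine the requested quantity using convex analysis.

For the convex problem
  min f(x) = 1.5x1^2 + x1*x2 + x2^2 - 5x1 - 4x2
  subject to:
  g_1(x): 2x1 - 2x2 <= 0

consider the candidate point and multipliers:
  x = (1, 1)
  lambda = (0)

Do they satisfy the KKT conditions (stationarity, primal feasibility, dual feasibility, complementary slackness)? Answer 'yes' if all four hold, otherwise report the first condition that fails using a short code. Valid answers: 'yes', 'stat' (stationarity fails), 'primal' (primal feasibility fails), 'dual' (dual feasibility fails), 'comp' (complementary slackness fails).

Gradient of f: grad f(x) = Q x + c = (-1, -1)
Constraint values g_i(x) = a_i^T x - b_i:
  g_1((1, 1)) = 0
Stationarity residual: grad f(x) + sum_i lambda_i a_i = (-1, -1)
  -> stationarity FAILS
Primal feasibility (all g_i <= 0): OK
Dual feasibility (all lambda_i >= 0): OK
Complementary slackness (lambda_i * g_i(x) = 0 for all i): OK

Verdict: the first failing condition is stationarity -> stat.

stat


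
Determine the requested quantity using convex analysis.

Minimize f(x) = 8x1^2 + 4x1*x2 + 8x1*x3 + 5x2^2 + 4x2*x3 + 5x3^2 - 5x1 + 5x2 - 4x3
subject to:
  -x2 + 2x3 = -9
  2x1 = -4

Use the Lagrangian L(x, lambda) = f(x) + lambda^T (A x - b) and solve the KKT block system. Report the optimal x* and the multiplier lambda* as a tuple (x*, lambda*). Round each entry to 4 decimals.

Form the Lagrangian:
  L(x, lambda) = (1/2) x^T Q x + c^T x + lambda^T (A x - b)
Stationarity (grad_x L = 0): Q x + c + A^T lambda = 0.
Primal feasibility: A x = b.

This gives the KKT block system:
  [ Q   A^T ] [ x     ]   [-c ]
  [ A    0  ] [ lambda ] = [ b ]

Solving the linear system:
  x*      = (-2, 3.2424, -2.8788)
  lambda* = (17.9091, 23.5303)
  f(x*)   = 146.5152

x* = (-2, 3.2424, -2.8788), lambda* = (17.9091, 23.5303)


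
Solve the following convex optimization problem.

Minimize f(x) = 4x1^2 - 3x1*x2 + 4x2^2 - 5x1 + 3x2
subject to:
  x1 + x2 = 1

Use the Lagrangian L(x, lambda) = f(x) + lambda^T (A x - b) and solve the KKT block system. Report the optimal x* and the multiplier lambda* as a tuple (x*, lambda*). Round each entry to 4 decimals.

Form the Lagrangian:
  L(x, lambda) = (1/2) x^T Q x + c^T x + lambda^T (A x - b)
Stationarity (grad_x L = 0): Q x + c + A^T lambda = 0.
Primal feasibility: A x = b.

This gives the KKT block system:
  [ Q   A^T ] [ x     ]   [-c ]
  [ A    0  ] [ lambda ] = [ b ]

Solving the linear system:
  x*      = (0.8636, 0.1364)
  lambda* = (-1.5)
  f(x*)   = -1.2045

x* = (0.8636, 0.1364), lambda* = (-1.5)


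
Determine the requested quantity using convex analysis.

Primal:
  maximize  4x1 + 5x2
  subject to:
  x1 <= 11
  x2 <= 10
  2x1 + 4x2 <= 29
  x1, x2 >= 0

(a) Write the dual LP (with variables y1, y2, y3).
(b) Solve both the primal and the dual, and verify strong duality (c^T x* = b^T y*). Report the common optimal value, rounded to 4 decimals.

The standard primal-dual pair for 'max c^T x s.t. A x <= b, x >= 0' is:
  Dual:  min b^T y  s.t.  A^T y >= c,  y >= 0.

So the dual LP is:
  minimize  11y1 + 10y2 + 29y3
  subject to:
    y1 + 2y3 >= 4
    y2 + 4y3 >= 5
    y1, y2, y3 >= 0

Solving the primal: x* = (11, 1.75).
  primal value c^T x* = 52.75.
Solving the dual: y* = (1.5, 0, 1.25).
  dual value b^T y* = 52.75.
Strong duality: c^T x* = b^T y*. Confirmed.

52.75


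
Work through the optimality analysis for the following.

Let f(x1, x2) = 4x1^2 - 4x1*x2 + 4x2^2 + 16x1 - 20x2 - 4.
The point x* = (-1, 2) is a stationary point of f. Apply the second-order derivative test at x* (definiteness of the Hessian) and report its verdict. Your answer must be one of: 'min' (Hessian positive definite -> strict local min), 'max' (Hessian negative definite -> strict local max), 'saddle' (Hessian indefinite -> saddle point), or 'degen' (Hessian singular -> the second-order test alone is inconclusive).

Compute the Hessian H = grad^2 f:
  H = [[8, -4], [-4, 8]]
Verify stationarity: grad f(x*) = H x* + g = (0, 0).
Eigenvalues of H: 4, 12.
Both eigenvalues > 0, so H is positive definite -> x* is a strict local min.

min


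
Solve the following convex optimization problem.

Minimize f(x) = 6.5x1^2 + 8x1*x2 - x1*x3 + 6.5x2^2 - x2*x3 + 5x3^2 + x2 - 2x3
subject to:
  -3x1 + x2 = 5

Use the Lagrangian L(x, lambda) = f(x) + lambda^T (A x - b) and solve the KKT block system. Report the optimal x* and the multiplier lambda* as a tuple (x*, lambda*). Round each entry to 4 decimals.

Form the Lagrangian:
  L(x, lambda) = (1/2) x^T Q x + c^T x + lambda^T (A x - b)
Stationarity (grad_x L = 0): Q x + c + A^T lambda = 0.
Primal feasibility: A x = b.

This gives the KKT block system:
  [ Q   A^T ] [ x     ]   [-c ]
  [ A    0  ] [ lambda ] = [ b ]

Solving the linear system:
  x*      = (-1.3333, 1, 0.1667)
  lambda* = (-3.1667)
  f(x*)   = 8.25

x* = (-1.3333, 1, 0.1667), lambda* = (-3.1667)


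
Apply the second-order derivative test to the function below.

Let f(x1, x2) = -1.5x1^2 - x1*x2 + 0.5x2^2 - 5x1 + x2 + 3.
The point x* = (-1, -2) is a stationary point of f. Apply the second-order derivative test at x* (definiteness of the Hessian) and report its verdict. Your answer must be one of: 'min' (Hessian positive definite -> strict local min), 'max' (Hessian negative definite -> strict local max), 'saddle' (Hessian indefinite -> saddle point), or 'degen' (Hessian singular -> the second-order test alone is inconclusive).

Compute the Hessian H = grad^2 f:
  H = [[-3, -1], [-1, 1]]
Verify stationarity: grad f(x*) = H x* + g = (0, 0).
Eigenvalues of H: -3.2361, 1.2361.
Eigenvalues have mixed signs, so H is indefinite -> x* is a saddle point.

saddle


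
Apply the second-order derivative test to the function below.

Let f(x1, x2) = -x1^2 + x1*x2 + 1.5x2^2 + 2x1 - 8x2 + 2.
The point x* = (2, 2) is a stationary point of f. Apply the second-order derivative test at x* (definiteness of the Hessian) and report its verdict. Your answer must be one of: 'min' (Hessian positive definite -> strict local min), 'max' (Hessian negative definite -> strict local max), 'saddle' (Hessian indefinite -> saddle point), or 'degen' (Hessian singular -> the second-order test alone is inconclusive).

Compute the Hessian H = grad^2 f:
  H = [[-2, 1], [1, 3]]
Verify stationarity: grad f(x*) = H x* + g = (0, 0).
Eigenvalues of H: -2.1926, 3.1926.
Eigenvalues have mixed signs, so H is indefinite -> x* is a saddle point.

saddle


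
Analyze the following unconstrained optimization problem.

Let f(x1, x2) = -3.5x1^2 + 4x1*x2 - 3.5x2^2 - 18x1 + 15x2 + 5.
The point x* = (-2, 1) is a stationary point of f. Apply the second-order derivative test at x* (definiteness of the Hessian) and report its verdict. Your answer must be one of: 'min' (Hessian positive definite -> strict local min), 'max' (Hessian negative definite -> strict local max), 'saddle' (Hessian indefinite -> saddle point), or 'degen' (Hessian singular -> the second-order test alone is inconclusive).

Compute the Hessian H = grad^2 f:
  H = [[-7, 4], [4, -7]]
Verify stationarity: grad f(x*) = H x* + g = (0, 0).
Eigenvalues of H: -11, -3.
Both eigenvalues < 0, so H is negative definite -> x* is a strict local max.

max


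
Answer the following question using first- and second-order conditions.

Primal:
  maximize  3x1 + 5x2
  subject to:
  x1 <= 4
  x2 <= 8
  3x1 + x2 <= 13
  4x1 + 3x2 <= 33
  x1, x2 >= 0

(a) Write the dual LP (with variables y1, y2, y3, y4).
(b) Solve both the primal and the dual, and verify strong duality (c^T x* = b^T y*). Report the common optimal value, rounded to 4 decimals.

The standard primal-dual pair for 'max c^T x s.t. A x <= b, x >= 0' is:
  Dual:  min b^T y  s.t.  A^T y >= c,  y >= 0.

So the dual LP is:
  minimize  4y1 + 8y2 + 13y3 + 33y4
  subject to:
    y1 + 3y3 + 4y4 >= 3
    y2 + y3 + 3y4 >= 5
    y1, y2, y3, y4 >= 0

Solving the primal: x* = (1.6667, 8).
  primal value c^T x* = 45.
Solving the dual: y* = (0, 4, 1, 0).
  dual value b^T y* = 45.
Strong duality: c^T x* = b^T y*. Confirmed.

45


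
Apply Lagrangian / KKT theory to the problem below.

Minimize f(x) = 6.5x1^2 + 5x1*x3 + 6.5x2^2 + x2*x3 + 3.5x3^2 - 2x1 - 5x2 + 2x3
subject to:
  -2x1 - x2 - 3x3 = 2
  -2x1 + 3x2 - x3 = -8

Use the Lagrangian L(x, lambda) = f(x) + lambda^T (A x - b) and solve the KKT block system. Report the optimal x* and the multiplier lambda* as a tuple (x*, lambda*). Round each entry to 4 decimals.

Form the Lagrangian:
  L(x, lambda) = (1/2) x^T Q x + c^T x + lambda^T (A x - b)
Stationarity (grad_x L = 0): Q x + c + A^T lambda = 0.
Primal feasibility: A x = b.

This gives the KKT block system:
  [ Q   A^T ] [ x     ]   [-c ]
  [ A    0  ] [ lambda ] = [ b ]

Solving the linear system:
  x*      = (1.5641, -1.9744, -1.0513)
  lambda* = (-3.0256, 9.5641)
  f(x*)   = 43.6026

x* = (1.5641, -1.9744, -1.0513), lambda* = (-3.0256, 9.5641)


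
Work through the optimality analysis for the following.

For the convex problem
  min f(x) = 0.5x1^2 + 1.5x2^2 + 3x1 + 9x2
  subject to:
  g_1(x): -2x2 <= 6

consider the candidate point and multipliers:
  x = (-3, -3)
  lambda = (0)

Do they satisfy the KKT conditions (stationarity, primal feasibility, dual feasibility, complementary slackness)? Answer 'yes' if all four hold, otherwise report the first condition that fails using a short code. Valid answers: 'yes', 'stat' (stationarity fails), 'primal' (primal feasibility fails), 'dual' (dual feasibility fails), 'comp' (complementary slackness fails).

Gradient of f: grad f(x) = Q x + c = (0, 0)
Constraint values g_i(x) = a_i^T x - b_i:
  g_1((-3, -3)) = 0
Stationarity residual: grad f(x) + sum_i lambda_i a_i = (0, 0)
  -> stationarity OK
Primal feasibility (all g_i <= 0): OK
Dual feasibility (all lambda_i >= 0): OK
Complementary slackness (lambda_i * g_i(x) = 0 for all i): OK

Verdict: yes, KKT holds.

yes


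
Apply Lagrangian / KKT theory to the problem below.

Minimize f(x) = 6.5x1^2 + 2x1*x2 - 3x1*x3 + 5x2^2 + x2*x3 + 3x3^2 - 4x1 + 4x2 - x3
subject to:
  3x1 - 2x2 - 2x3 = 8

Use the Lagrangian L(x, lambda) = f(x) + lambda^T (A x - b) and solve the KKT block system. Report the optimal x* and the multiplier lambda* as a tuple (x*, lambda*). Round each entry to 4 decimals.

Form the Lagrangian:
  L(x, lambda) = (1/2) x^T Q x + c^T x + lambda^T (A x - b)
Stationarity (grad_x L = 0): Q x + c + A^T lambda = 0.
Primal feasibility: A x = b.

This gives the KKT block system:
  [ Q   A^T ] [ x     ]   [-c ]
  [ A    0  ] [ lambda ] = [ b ]

Solving the linear system:
  x*      = (1.4681, -1.5236, -0.2743)
  lambda* = (-4.2869)
  f(x*)   = 11.3016

x* = (1.4681, -1.5236, -0.2743), lambda* = (-4.2869)


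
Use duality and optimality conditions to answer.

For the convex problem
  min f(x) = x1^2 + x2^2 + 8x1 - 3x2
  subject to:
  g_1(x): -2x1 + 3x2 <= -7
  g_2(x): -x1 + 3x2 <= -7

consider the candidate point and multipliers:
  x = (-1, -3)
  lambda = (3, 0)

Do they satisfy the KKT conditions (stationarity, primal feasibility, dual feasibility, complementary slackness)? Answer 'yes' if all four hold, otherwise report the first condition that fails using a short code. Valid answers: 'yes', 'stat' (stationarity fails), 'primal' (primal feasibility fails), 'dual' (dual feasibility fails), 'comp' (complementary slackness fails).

Gradient of f: grad f(x) = Q x + c = (6, -9)
Constraint values g_i(x) = a_i^T x - b_i:
  g_1((-1, -3)) = 0
  g_2((-1, -3)) = -1
Stationarity residual: grad f(x) + sum_i lambda_i a_i = (0, 0)
  -> stationarity OK
Primal feasibility (all g_i <= 0): OK
Dual feasibility (all lambda_i >= 0): OK
Complementary slackness (lambda_i * g_i(x) = 0 for all i): OK

Verdict: yes, KKT holds.

yes
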